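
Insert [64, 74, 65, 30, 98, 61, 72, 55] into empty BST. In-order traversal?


Insert 64: root
Insert 74: R from 64
Insert 65: R from 64 -> L from 74
Insert 30: L from 64
Insert 98: R from 64 -> R from 74
Insert 61: L from 64 -> R from 30
Insert 72: R from 64 -> L from 74 -> R from 65
Insert 55: L from 64 -> R from 30 -> L from 61

In-order: [30, 55, 61, 64, 65, 72, 74, 98]


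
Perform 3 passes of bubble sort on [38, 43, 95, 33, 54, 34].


Initial: [38, 43, 95, 33, 54, 34]
Pass 1: [38, 43, 33, 54, 34, 95] (3 swaps)
Pass 2: [38, 33, 43, 34, 54, 95] (2 swaps)
Pass 3: [33, 38, 34, 43, 54, 95] (2 swaps)

After 3 passes: [33, 38, 34, 43, 54, 95]


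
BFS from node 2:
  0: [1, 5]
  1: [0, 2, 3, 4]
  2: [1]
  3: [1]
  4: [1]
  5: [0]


Visit 2, enqueue [1]
Visit 1, enqueue [0, 3, 4]
Visit 0, enqueue [5]
Visit 3, enqueue []
Visit 4, enqueue []
Visit 5, enqueue []

BFS order: [2, 1, 0, 3, 4, 5]


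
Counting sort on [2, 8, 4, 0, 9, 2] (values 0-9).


Input: [2, 8, 4, 0, 9, 2]
Counts: [1, 0, 2, 0, 1, 0, 0, 0, 1, 1]

Sorted: [0, 2, 2, 4, 8, 9]


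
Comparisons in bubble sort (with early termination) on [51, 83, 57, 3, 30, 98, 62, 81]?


Algorithm: bubble sort (with early termination)
Input: [51, 83, 57, 3, 30, 98, 62, 81]
Sorted: [3, 30, 51, 57, 62, 81, 83, 98]

22


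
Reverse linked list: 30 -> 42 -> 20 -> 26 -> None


Step 1: curr=30, set curr.next=prev(None) | reversed so far: 30
Step 2: curr=42, set curr.next=prev(30) | reversed so far: 42 -> 30
Step 3: curr=20, set curr.next=prev(42) | reversed so far: 20 -> 42 -> 30
Step 4: curr=26, set curr.next=prev(20) | reversed so far: 26 -> 20 -> 42 -> 30

26 -> 20 -> 42 -> 30 -> None


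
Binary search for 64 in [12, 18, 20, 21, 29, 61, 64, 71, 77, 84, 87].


Step 1: lo=0, hi=10, mid=5, val=61
Step 2: lo=6, hi=10, mid=8, val=77
Step 3: lo=6, hi=7, mid=6, val=64

Found at index 6


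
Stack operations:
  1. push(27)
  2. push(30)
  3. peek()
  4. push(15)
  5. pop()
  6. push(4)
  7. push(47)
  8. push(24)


push(27) -> [27]
push(30) -> [27, 30]
peek()->30
push(15) -> [27, 30, 15]
pop()->15, [27, 30]
push(4) -> [27, 30, 4]
push(47) -> [27, 30, 4, 47]
push(24) -> [27, 30, 4, 47, 24]

Final stack: [27, 30, 4, 47, 24]


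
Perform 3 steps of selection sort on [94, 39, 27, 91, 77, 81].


Initial: [94, 39, 27, 91, 77, 81]
Step 1: min=27 at 2
  Swap: [27, 39, 94, 91, 77, 81]
Step 2: min=39 at 1
  Swap: [27, 39, 94, 91, 77, 81]
Step 3: min=77 at 4
  Swap: [27, 39, 77, 91, 94, 81]

After 3 steps: [27, 39, 77, 91, 94, 81]


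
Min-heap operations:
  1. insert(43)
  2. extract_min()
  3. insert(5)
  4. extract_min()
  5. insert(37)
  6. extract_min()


insert(43) -> [43]
extract_min()->43, []
insert(5) -> [5]
extract_min()->5, []
insert(37) -> [37]
extract_min()->37, []

Final heap: []


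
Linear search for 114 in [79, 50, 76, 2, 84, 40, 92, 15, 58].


i=0: 79!=114
i=1: 50!=114
i=2: 76!=114
i=3: 2!=114
i=4: 84!=114
i=5: 40!=114
i=6: 92!=114
i=7: 15!=114
i=8: 58!=114

Not found, 9 comps


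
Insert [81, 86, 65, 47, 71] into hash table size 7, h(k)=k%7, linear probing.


Insert 81: h=4 -> slot 4
Insert 86: h=2 -> slot 2
Insert 65: h=2, 1 probes -> slot 3
Insert 47: h=5 -> slot 5
Insert 71: h=1 -> slot 1

Table: [None, 71, 86, 65, 81, 47, None]


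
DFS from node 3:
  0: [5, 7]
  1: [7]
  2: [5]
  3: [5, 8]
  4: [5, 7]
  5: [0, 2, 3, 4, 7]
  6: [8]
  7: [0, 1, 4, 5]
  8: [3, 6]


Visit 3, push [8, 5]
Visit 5, push [7, 4, 2, 0]
Visit 0, push [7]
Visit 7, push [4, 1]
Visit 1, push []
Visit 4, push []
Visit 2, push []
Visit 8, push [6]
Visit 6, push []

DFS order: [3, 5, 0, 7, 1, 4, 2, 8, 6]


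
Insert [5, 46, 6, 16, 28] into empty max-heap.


Insert 5: [5]
Insert 46: [46, 5]
Insert 6: [46, 5, 6]
Insert 16: [46, 16, 6, 5]
Insert 28: [46, 28, 6, 5, 16]

Final heap: [46, 28, 6, 5, 16]


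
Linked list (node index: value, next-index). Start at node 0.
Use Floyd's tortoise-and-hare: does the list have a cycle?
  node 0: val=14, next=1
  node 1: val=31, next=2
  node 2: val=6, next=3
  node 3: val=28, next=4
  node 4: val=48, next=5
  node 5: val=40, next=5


Floyd's tortoise (slow, +1) and hare (fast, +2):
  init: slow=0, fast=0
  step 1: slow=1, fast=2
  step 2: slow=2, fast=4
  step 3: slow=3, fast=5
  step 4: slow=4, fast=5
  step 5: slow=5, fast=5
  slow == fast at node 5: cycle detected

Cycle: yes


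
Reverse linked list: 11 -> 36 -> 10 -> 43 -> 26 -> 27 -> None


Step 1: curr=11, set curr.next=prev(None) | reversed so far: 11
Step 2: curr=36, set curr.next=prev(11) | reversed so far: 36 -> 11
Step 3: curr=10, set curr.next=prev(36) | reversed so far: 10 -> 36 -> 11
Step 4: curr=43, set curr.next=prev(10) | reversed so far: 43 -> 10 -> 36 -> 11
Step 5: curr=26, set curr.next=prev(43) | reversed so far: 26 -> 43 -> 10 -> 36 -> 11
Step 6: curr=27, set curr.next=prev(26) | reversed so far: 27 -> 26 -> 43 -> 10 -> 36 -> 11

27 -> 26 -> 43 -> 10 -> 36 -> 11 -> None


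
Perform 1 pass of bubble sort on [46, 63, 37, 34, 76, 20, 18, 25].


Initial: [46, 63, 37, 34, 76, 20, 18, 25]
Pass 1: [46, 37, 34, 63, 20, 18, 25, 76] (5 swaps)

After 1 pass: [46, 37, 34, 63, 20, 18, 25, 76]


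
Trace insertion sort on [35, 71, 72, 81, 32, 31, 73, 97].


Initial: [35, 71, 72, 81, 32, 31, 73, 97]
Insert 71: [35, 71, 72, 81, 32, 31, 73, 97]
Insert 72: [35, 71, 72, 81, 32, 31, 73, 97]
Insert 81: [35, 71, 72, 81, 32, 31, 73, 97]
Insert 32: [32, 35, 71, 72, 81, 31, 73, 97]
Insert 31: [31, 32, 35, 71, 72, 81, 73, 97]
Insert 73: [31, 32, 35, 71, 72, 73, 81, 97]
Insert 97: [31, 32, 35, 71, 72, 73, 81, 97]

Sorted: [31, 32, 35, 71, 72, 73, 81, 97]


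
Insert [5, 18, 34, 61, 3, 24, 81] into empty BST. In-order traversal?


Insert 5: root
Insert 18: R from 5
Insert 34: R from 5 -> R from 18
Insert 61: R from 5 -> R from 18 -> R from 34
Insert 3: L from 5
Insert 24: R from 5 -> R from 18 -> L from 34
Insert 81: R from 5 -> R from 18 -> R from 34 -> R from 61

In-order: [3, 5, 18, 24, 34, 61, 81]


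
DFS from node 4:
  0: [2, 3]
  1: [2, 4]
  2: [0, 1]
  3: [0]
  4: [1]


Visit 4, push [1]
Visit 1, push [2]
Visit 2, push [0]
Visit 0, push [3]
Visit 3, push []

DFS order: [4, 1, 2, 0, 3]


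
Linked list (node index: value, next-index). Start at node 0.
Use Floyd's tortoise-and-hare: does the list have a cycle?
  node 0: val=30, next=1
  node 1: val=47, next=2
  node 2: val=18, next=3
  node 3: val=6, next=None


Floyd's tortoise (slow, +1) and hare (fast, +2):
  init: slow=0, fast=0
  step 1: slow=1, fast=2
  step 2: fast 2->3->None, no cycle

Cycle: no


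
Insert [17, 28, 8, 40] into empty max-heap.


Insert 17: [17]
Insert 28: [28, 17]
Insert 8: [28, 17, 8]
Insert 40: [40, 28, 8, 17]

Final heap: [40, 28, 8, 17]


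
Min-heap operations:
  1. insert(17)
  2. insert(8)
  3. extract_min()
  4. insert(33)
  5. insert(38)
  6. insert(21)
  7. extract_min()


insert(17) -> [17]
insert(8) -> [8, 17]
extract_min()->8, [17]
insert(33) -> [17, 33]
insert(38) -> [17, 33, 38]
insert(21) -> [17, 21, 38, 33]
extract_min()->17, [21, 33, 38]

Final heap: [21, 33, 38]


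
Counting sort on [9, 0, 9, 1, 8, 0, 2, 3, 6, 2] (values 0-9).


Input: [9, 0, 9, 1, 8, 0, 2, 3, 6, 2]
Counts: [2, 1, 2, 1, 0, 0, 1, 0, 1, 2]

Sorted: [0, 0, 1, 2, 2, 3, 6, 8, 9, 9]


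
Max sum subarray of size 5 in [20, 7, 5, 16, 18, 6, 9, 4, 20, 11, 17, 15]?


[0:5]: 66
[1:6]: 52
[2:7]: 54
[3:8]: 53
[4:9]: 57
[5:10]: 50
[6:11]: 61
[7:12]: 67

Max: 67 at [7:12]


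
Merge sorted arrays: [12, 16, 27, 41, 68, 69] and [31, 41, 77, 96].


Take 12 from A
Take 16 from A
Take 27 from A
Take 31 from B
Take 41 from A
Take 41 from B
Take 68 from A
Take 69 from A

Merged: [12, 16, 27, 31, 41, 41, 68, 69, 77, 96]


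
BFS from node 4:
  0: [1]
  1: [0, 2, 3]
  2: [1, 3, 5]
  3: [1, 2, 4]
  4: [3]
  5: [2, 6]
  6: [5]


Visit 4, enqueue [3]
Visit 3, enqueue [1, 2]
Visit 1, enqueue [0]
Visit 2, enqueue [5]
Visit 0, enqueue []
Visit 5, enqueue [6]
Visit 6, enqueue []

BFS order: [4, 3, 1, 2, 0, 5, 6]


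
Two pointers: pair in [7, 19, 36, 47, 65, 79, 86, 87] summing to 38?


lo=0(7)+hi=7(87)=94
lo=0(7)+hi=6(86)=93
lo=0(7)+hi=5(79)=86
lo=0(7)+hi=4(65)=72
lo=0(7)+hi=3(47)=54
lo=0(7)+hi=2(36)=43
lo=0(7)+hi=1(19)=26

No pair found


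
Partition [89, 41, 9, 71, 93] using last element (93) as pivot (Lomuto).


Pivot: 93
  89 <= 93: advance i (no swap)
  41 <= 93: advance i (no swap)
  9 <= 93: advance i (no swap)
  71 <= 93: advance i (no swap)
Place pivot at 4: [89, 41, 9, 71, 93]

Partitioned: [89, 41, 9, 71, 93]


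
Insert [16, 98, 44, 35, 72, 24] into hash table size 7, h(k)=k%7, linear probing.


Insert 16: h=2 -> slot 2
Insert 98: h=0 -> slot 0
Insert 44: h=2, 1 probes -> slot 3
Insert 35: h=0, 1 probes -> slot 1
Insert 72: h=2, 2 probes -> slot 4
Insert 24: h=3, 2 probes -> slot 5

Table: [98, 35, 16, 44, 72, 24, None]


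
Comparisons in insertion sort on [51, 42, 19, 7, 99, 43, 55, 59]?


Algorithm: insertion sort
Input: [51, 42, 19, 7, 99, 43, 55, 59]
Sorted: [7, 19, 42, 43, 51, 55, 59, 99]

14


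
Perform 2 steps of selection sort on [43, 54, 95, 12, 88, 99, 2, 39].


Initial: [43, 54, 95, 12, 88, 99, 2, 39]
Step 1: min=2 at 6
  Swap: [2, 54, 95, 12, 88, 99, 43, 39]
Step 2: min=12 at 3
  Swap: [2, 12, 95, 54, 88, 99, 43, 39]

After 2 steps: [2, 12, 95, 54, 88, 99, 43, 39]


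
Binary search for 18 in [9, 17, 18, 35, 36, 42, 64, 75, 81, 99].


Step 1: lo=0, hi=9, mid=4, val=36
Step 2: lo=0, hi=3, mid=1, val=17
Step 3: lo=2, hi=3, mid=2, val=18

Found at index 2


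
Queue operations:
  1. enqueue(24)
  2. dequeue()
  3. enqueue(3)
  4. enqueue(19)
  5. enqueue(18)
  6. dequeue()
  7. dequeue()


enqueue(24) -> [24]
dequeue()->24, []
enqueue(3) -> [3]
enqueue(19) -> [3, 19]
enqueue(18) -> [3, 19, 18]
dequeue()->3, [19, 18]
dequeue()->19, [18]

Final queue: [18]


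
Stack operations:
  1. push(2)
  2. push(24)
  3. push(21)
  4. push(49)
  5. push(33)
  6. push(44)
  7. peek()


push(2) -> [2]
push(24) -> [2, 24]
push(21) -> [2, 24, 21]
push(49) -> [2, 24, 21, 49]
push(33) -> [2, 24, 21, 49, 33]
push(44) -> [2, 24, 21, 49, 33, 44]
peek()->44

Final stack: [2, 24, 21, 49, 33, 44]


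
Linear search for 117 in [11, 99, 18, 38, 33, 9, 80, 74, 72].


i=0: 11!=117
i=1: 99!=117
i=2: 18!=117
i=3: 38!=117
i=4: 33!=117
i=5: 9!=117
i=6: 80!=117
i=7: 74!=117
i=8: 72!=117

Not found, 9 comps


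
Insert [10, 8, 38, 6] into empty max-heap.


Insert 10: [10]
Insert 8: [10, 8]
Insert 38: [38, 8, 10]
Insert 6: [38, 8, 10, 6]

Final heap: [38, 8, 10, 6]


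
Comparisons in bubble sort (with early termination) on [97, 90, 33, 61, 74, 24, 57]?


Algorithm: bubble sort (with early termination)
Input: [97, 90, 33, 61, 74, 24, 57]
Sorted: [24, 33, 57, 61, 74, 90, 97]

21


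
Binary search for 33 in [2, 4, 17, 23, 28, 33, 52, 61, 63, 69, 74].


Step 1: lo=0, hi=10, mid=5, val=33

Found at index 5


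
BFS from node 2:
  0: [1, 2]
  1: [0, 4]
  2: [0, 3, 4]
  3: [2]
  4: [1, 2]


Visit 2, enqueue [0, 3, 4]
Visit 0, enqueue [1]
Visit 3, enqueue []
Visit 4, enqueue []
Visit 1, enqueue []

BFS order: [2, 0, 3, 4, 1]


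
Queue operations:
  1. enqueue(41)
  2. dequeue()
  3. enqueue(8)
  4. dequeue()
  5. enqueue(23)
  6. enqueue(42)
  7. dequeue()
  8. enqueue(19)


enqueue(41) -> [41]
dequeue()->41, []
enqueue(8) -> [8]
dequeue()->8, []
enqueue(23) -> [23]
enqueue(42) -> [23, 42]
dequeue()->23, [42]
enqueue(19) -> [42, 19]

Final queue: [42, 19]


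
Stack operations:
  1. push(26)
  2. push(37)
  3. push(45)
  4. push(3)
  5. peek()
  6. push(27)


push(26) -> [26]
push(37) -> [26, 37]
push(45) -> [26, 37, 45]
push(3) -> [26, 37, 45, 3]
peek()->3
push(27) -> [26, 37, 45, 3, 27]

Final stack: [26, 37, 45, 3, 27]


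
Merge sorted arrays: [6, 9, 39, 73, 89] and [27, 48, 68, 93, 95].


Take 6 from A
Take 9 from A
Take 27 from B
Take 39 from A
Take 48 from B
Take 68 from B
Take 73 from A
Take 89 from A

Merged: [6, 9, 27, 39, 48, 68, 73, 89, 93, 95]


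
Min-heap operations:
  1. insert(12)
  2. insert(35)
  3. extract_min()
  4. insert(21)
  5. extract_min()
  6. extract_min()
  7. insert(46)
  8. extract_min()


insert(12) -> [12]
insert(35) -> [12, 35]
extract_min()->12, [35]
insert(21) -> [21, 35]
extract_min()->21, [35]
extract_min()->35, []
insert(46) -> [46]
extract_min()->46, []

Final heap: []


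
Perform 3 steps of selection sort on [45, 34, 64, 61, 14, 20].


Initial: [45, 34, 64, 61, 14, 20]
Step 1: min=14 at 4
  Swap: [14, 34, 64, 61, 45, 20]
Step 2: min=20 at 5
  Swap: [14, 20, 64, 61, 45, 34]
Step 3: min=34 at 5
  Swap: [14, 20, 34, 61, 45, 64]

After 3 steps: [14, 20, 34, 61, 45, 64]


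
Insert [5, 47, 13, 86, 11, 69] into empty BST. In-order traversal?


Insert 5: root
Insert 47: R from 5
Insert 13: R from 5 -> L from 47
Insert 86: R from 5 -> R from 47
Insert 11: R from 5 -> L from 47 -> L from 13
Insert 69: R from 5 -> R from 47 -> L from 86

In-order: [5, 11, 13, 47, 69, 86]


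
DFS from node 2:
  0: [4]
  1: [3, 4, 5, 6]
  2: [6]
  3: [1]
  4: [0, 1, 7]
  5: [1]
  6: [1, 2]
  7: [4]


Visit 2, push [6]
Visit 6, push [1]
Visit 1, push [5, 4, 3]
Visit 3, push []
Visit 4, push [7, 0]
Visit 0, push []
Visit 7, push []
Visit 5, push []

DFS order: [2, 6, 1, 3, 4, 0, 7, 5]


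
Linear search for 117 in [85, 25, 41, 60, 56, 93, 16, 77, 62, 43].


i=0: 85!=117
i=1: 25!=117
i=2: 41!=117
i=3: 60!=117
i=4: 56!=117
i=5: 93!=117
i=6: 16!=117
i=7: 77!=117
i=8: 62!=117
i=9: 43!=117

Not found, 10 comps


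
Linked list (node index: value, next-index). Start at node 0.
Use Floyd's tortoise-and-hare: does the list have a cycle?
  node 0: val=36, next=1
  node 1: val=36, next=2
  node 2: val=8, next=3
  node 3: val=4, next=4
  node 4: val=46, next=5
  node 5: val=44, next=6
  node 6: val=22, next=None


Floyd's tortoise (slow, +1) and hare (fast, +2):
  init: slow=0, fast=0
  step 1: slow=1, fast=2
  step 2: slow=2, fast=4
  step 3: slow=3, fast=6
  step 4: fast -> None, no cycle

Cycle: no


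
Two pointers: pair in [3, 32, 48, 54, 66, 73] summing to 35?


lo=0(3)+hi=5(73)=76
lo=0(3)+hi=4(66)=69
lo=0(3)+hi=3(54)=57
lo=0(3)+hi=2(48)=51
lo=0(3)+hi=1(32)=35

Yes: 3+32=35


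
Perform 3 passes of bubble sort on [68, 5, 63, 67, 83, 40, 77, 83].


Initial: [68, 5, 63, 67, 83, 40, 77, 83]
Pass 1: [5, 63, 67, 68, 40, 77, 83, 83] (5 swaps)
Pass 2: [5, 63, 67, 40, 68, 77, 83, 83] (1 swaps)
Pass 3: [5, 63, 40, 67, 68, 77, 83, 83] (1 swaps)

After 3 passes: [5, 63, 40, 67, 68, 77, 83, 83]


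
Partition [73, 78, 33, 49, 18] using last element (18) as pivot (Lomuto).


Pivot: 18
Place pivot at 0: [18, 78, 33, 49, 73]

Partitioned: [18, 78, 33, 49, 73]


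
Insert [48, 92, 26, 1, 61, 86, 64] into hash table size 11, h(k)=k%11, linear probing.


Insert 48: h=4 -> slot 4
Insert 92: h=4, 1 probes -> slot 5
Insert 26: h=4, 2 probes -> slot 6
Insert 1: h=1 -> slot 1
Insert 61: h=6, 1 probes -> slot 7
Insert 86: h=9 -> slot 9
Insert 64: h=9, 1 probes -> slot 10

Table: [None, 1, None, None, 48, 92, 26, 61, None, 86, 64]


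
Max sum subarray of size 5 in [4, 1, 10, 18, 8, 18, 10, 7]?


[0:5]: 41
[1:6]: 55
[2:7]: 64
[3:8]: 61

Max: 64 at [2:7]


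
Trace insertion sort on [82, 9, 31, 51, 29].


Initial: [82, 9, 31, 51, 29]
Insert 9: [9, 82, 31, 51, 29]
Insert 31: [9, 31, 82, 51, 29]
Insert 51: [9, 31, 51, 82, 29]
Insert 29: [9, 29, 31, 51, 82]

Sorted: [9, 29, 31, 51, 82]


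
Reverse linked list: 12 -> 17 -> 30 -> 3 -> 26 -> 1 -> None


Step 1: curr=12, set curr.next=prev(None) | reversed so far: 12
Step 2: curr=17, set curr.next=prev(12) | reversed so far: 17 -> 12
Step 3: curr=30, set curr.next=prev(17) | reversed so far: 30 -> 17 -> 12
Step 4: curr=3, set curr.next=prev(30) | reversed so far: 3 -> 30 -> 17 -> 12
Step 5: curr=26, set curr.next=prev(3) | reversed so far: 26 -> 3 -> 30 -> 17 -> 12
Step 6: curr=1, set curr.next=prev(26) | reversed so far: 1 -> 26 -> 3 -> 30 -> 17 -> 12

1 -> 26 -> 3 -> 30 -> 17 -> 12 -> None


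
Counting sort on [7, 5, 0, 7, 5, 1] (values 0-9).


Input: [7, 5, 0, 7, 5, 1]
Counts: [1, 1, 0, 0, 0, 2, 0, 2, 0, 0]

Sorted: [0, 1, 5, 5, 7, 7]


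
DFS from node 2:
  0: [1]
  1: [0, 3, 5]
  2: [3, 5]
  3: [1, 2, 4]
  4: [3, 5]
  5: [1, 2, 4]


Visit 2, push [5, 3]
Visit 3, push [4, 1]
Visit 1, push [5, 0]
Visit 0, push []
Visit 5, push [4]
Visit 4, push []

DFS order: [2, 3, 1, 0, 5, 4]


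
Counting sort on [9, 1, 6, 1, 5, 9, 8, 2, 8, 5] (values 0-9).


Input: [9, 1, 6, 1, 5, 9, 8, 2, 8, 5]
Counts: [0, 2, 1, 0, 0, 2, 1, 0, 2, 2]

Sorted: [1, 1, 2, 5, 5, 6, 8, 8, 9, 9]


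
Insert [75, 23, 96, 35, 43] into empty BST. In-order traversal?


Insert 75: root
Insert 23: L from 75
Insert 96: R from 75
Insert 35: L from 75 -> R from 23
Insert 43: L from 75 -> R from 23 -> R from 35

In-order: [23, 35, 43, 75, 96]


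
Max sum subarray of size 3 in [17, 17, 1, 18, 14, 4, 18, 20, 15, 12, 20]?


[0:3]: 35
[1:4]: 36
[2:5]: 33
[3:6]: 36
[4:7]: 36
[5:8]: 42
[6:9]: 53
[7:10]: 47
[8:11]: 47

Max: 53 at [6:9]


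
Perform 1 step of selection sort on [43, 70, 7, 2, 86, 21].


Initial: [43, 70, 7, 2, 86, 21]
Step 1: min=2 at 3
  Swap: [2, 70, 7, 43, 86, 21]

After 1 step: [2, 70, 7, 43, 86, 21]


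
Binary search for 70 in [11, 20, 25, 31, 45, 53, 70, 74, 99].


Step 1: lo=0, hi=8, mid=4, val=45
Step 2: lo=5, hi=8, mid=6, val=70

Found at index 6


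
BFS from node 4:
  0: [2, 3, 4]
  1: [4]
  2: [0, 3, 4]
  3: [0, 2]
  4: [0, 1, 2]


Visit 4, enqueue [0, 1, 2]
Visit 0, enqueue [3]
Visit 1, enqueue []
Visit 2, enqueue []
Visit 3, enqueue []

BFS order: [4, 0, 1, 2, 3]


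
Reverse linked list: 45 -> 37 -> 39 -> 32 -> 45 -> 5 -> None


Step 1: curr=45, set curr.next=prev(None) | reversed so far: 45
Step 2: curr=37, set curr.next=prev(45) | reversed so far: 37 -> 45
Step 3: curr=39, set curr.next=prev(37) | reversed so far: 39 -> 37 -> 45
Step 4: curr=32, set curr.next=prev(39) | reversed so far: 32 -> 39 -> 37 -> 45
Step 5: curr=45, set curr.next=prev(32) | reversed so far: 45 -> 32 -> 39 -> 37 -> 45
Step 6: curr=5, set curr.next=prev(45) | reversed so far: 5 -> 45 -> 32 -> 39 -> 37 -> 45

5 -> 45 -> 32 -> 39 -> 37 -> 45 -> None


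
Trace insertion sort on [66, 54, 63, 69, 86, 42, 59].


Initial: [66, 54, 63, 69, 86, 42, 59]
Insert 54: [54, 66, 63, 69, 86, 42, 59]
Insert 63: [54, 63, 66, 69, 86, 42, 59]
Insert 69: [54, 63, 66, 69, 86, 42, 59]
Insert 86: [54, 63, 66, 69, 86, 42, 59]
Insert 42: [42, 54, 63, 66, 69, 86, 59]
Insert 59: [42, 54, 59, 63, 66, 69, 86]

Sorted: [42, 54, 59, 63, 66, 69, 86]


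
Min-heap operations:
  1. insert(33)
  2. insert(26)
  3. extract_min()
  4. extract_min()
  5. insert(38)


insert(33) -> [33]
insert(26) -> [26, 33]
extract_min()->26, [33]
extract_min()->33, []
insert(38) -> [38]

Final heap: [38]


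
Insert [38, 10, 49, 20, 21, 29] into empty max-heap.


Insert 38: [38]
Insert 10: [38, 10]
Insert 49: [49, 10, 38]
Insert 20: [49, 20, 38, 10]
Insert 21: [49, 21, 38, 10, 20]
Insert 29: [49, 21, 38, 10, 20, 29]

Final heap: [49, 21, 38, 10, 20, 29]


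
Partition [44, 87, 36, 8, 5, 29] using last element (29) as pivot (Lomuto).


Pivot: 29
  8 <= 29: swap -> [8, 87, 36, 44, 5, 29]
  5 <= 29: swap -> [8, 5, 36, 44, 87, 29]
Place pivot at 2: [8, 5, 29, 44, 87, 36]

Partitioned: [8, 5, 29, 44, 87, 36]


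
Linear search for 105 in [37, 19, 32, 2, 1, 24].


i=0: 37!=105
i=1: 19!=105
i=2: 32!=105
i=3: 2!=105
i=4: 1!=105
i=5: 24!=105

Not found, 6 comps


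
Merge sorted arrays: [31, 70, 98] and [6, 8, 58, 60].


Take 6 from B
Take 8 from B
Take 31 from A
Take 58 from B
Take 60 from B

Merged: [6, 8, 31, 58, 60, 70, 98]


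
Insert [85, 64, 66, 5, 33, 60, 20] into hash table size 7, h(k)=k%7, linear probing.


Insert 85: h=1 -> slot 1
Insert 64: h=1, 1 probes -> slot 2
Insert 66: h=3 -> slot 3
Insert 5: h=5 -> slot 5
Insert 33: h=5, 1 probes -> slot 6
Insert 60: h=4 -> slot 4
Insert 20: h=6, 1 probes -> slot 0

Table: [20, 85, 64, 66, 60, 5, 33]


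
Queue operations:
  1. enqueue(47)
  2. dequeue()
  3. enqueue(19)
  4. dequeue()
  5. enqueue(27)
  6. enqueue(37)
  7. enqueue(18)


enqueue(47) -> [47]
dequeue()->47, []
enqueue(19) -> [19]
dequeue()->19, []
enqueue(27) -> [27]
enqueue(37) -> [27, 37]
enqueue(18) -> [27, 37, 18]

Final queue: [27, 37, 18]


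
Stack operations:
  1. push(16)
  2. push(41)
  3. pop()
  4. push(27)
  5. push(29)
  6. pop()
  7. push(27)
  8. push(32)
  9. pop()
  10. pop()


push(16) -> [16]
push(41) -> [16, 41]
pop()->41, [16]
push(27) -> [16, 27]
push(29) -> [16, 27, 29]
pop()->29, [16, 27]
push(27) -> [16, 27, 27]
push(32) -> [16, 27, 27, 32]
pop()->32, [16, 27, 27]
pop()->27, [16, 27]

Final stack: [16, 27]


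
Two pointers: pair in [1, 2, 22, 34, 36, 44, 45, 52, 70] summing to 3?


lo=0(1)+hi=8(70)=71
lo=0(1)+hi=7(52)=53
lo=0(1)+hi=6(45)=46
lo=0(1)+hi=5(44)=45
lo=0(1)+hi=4(36)=37
lo=0(1)+hi=3(34)=35
lo=0(1)+hi=2(22)=23
lo=0(1)+hi=1(2)=3

Yes: 1+2=3


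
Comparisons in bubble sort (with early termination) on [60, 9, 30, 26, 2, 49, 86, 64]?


Algorithm: bubble sort (with early termination)
Input: [60, 9, 30, 26, 2, 49, 86, 64]
Sorted: [2, 9, 26, 30, 49, 60, 64, 86]

25


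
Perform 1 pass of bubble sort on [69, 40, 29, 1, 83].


Initial: [69, 40, 29, 1, 83]
Pass 1: [40, 29, 1, 69, 83] (3 swaps)

After 1 pass: [40, 29, 1, 69, 83]


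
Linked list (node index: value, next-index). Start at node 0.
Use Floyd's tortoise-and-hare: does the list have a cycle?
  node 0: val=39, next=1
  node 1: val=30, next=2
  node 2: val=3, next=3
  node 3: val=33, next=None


Floyd's tortoise (slow, +1) and hare (fast, +2):
  init: slow=0, fast=0
  step 1: slow=1, fast=2
  step 2: fast 2->3->None, no cycle

Cycle: no


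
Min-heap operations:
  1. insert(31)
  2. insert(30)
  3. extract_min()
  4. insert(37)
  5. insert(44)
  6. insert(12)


insert(31) -> [31]
insert(30) -> [30, 31]
extract_min()->30, [31]
insert(37) -> [31, 37]
insert(44) -> [31, 37, 44]
insert(12) -> [12, 31, 44, 37]

Final heap: [12, 31, 44, 37]


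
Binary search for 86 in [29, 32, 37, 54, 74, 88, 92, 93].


Step 1: lo=0, hi=7, mid=3, val=54
Step 2: lo=4, hi=7, mid=5, val=88
Step 3: lo=4, hi=4, mid=4, val=74

Not found


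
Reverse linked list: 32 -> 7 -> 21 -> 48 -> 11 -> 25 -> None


Step 1: curr=32, set curr.next=prev(None) | reversed so far: 32
Step 2: curr=7, set curr.next=prev(32) | reversed so far: 7 -> 32
Step 3: curr=21, set curr.next=prev(7) | reversed so far: 21 -> 7 -> 32
Step 4: curr=48, set curr.next=prev(21) | reversed so far: 48 -> 21 -> 7 -> 32
Step 5: curr=11, set curr.next=prev(48) | reversed so far: 11 -> 48 -> 21 -> 7 -> 32
Step 6: curr=25, set curr.next=prev(11) | reversed so far: 25 -> 11 -> 48 -> 21 -> 7 -> 32

25 -> 11 -> 48 -> 21 -> 7 -> 32 -> None


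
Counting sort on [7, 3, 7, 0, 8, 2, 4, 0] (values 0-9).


Input: [7, 3, 7, 0, 8, 2, 4, 0]
Counts: [2, 0, 1, 1, 1, 0, 0, 2, 1, 0]

Sorted: [0, 0, 2, 3, 4, 7, 7, 8]


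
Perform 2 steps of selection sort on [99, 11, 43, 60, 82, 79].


Initial: [99, 11, 43, 60, 82, 79]
Step 1: min=11 at 1
  Swap: [11, 99, 43, 60, 82, 79]
Step 2: min=43 at 2
  Swap: [11, 43, 99, 60, 82, 79]

After 2 steps: [11, 43, 99, 60, 82, 79]


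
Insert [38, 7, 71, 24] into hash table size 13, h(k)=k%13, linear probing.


Insert 38: h=12 -> slot 12
Insert 7: h=7 -> slot 7
Insert 71: h=6 -> slot 6
Insert 24: h=11 -> slot 11

Table: [None, None, None, None, None, None, 71, 7, None, None, None, 24, 38]


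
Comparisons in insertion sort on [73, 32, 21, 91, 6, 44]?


Algorithm: insertion sort
Input: [73, 32, 21, 91, 6, 44]
Sorted: [6, 21, 32, 44, 73, 91]

11


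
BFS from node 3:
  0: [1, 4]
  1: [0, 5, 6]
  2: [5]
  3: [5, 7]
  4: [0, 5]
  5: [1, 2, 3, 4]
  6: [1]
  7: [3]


Visit 3, enqueue [5, 7]
Visit 5, enqueue [1, 2, 4]
Visit 7, enqueue []
Visit 1, enqueue [0, 6]
Visit 2, enqueue []
Visit 4, enqueue []
Visit 0, enqueue []
Visit 6, enqueue []

BFS order: [3, 5, 7, 1, 2, 4, 0, 6]


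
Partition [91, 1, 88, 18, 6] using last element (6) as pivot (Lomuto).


Pivot: 6
  1 <= 6: swap -> [1, 91, 88, 18, 6]
Place pivot at 1: [1, 6, 88, 18, 91]

Partitioned: [1, 6, 88, 18, 91]


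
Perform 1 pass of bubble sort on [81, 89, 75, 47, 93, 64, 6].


Initial: [81, 89, 75, 47, 93, 64, 6]
Pass 1: [81, 75, 47, 89, 64, 6, 93] (4 swaps)

After 1 pass: [81, 75, 47, 89, 64, 6, 93]


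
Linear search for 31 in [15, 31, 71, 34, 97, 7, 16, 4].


i=0: 15!=31
i=1: 31==31 found!

Found at 1, 2 comps


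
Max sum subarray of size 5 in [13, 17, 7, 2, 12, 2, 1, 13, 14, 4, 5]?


[0:5]: 51
[1:6]: 40
[2:7]: 24
[3:8]: 30
[4:9]: 42
[5:10]: 34
[6:11]: 37

Max: 51 at [0:5]


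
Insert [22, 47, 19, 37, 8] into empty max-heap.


Insert 22: [22]
Insert 47: [47, 22]
Insert 19: [47, 22, 19]
Insert 37: [47, 37, 19, 22]
Insert 8: [47, 37, 19, 22, 8]

Final heap: [47, 37, 19, 22, 8]


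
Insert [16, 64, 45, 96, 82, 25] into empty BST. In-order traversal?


Insert 16: root
Insert 64: R from 16
Insert 45: R from 16 -> L from 64
Insert 96: R from 16 -> R from 64
Insert 82: R from 16 -> R from 64 -> L from 96
Insert 25: R from 16 -> L from 64 -> L from 45

In-order: [16, 25, 45, 64, 82, 96]


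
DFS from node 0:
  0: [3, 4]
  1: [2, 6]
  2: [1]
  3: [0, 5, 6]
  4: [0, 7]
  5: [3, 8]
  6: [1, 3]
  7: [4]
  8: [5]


Visit 0, push [4, 3]
Visit 3, push [6, 5]
Visit 5, push [8]
Visit 8, push []
Visit 6, push [1]
Visit 1, push [2]
Visit 2, push []
Visit 4, push [7]
Visit 7, push []

DFS order: [0, 3, 5, 8, 6, 1, 2, 4, 7]


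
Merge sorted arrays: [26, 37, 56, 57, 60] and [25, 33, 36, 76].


Take 25 from B
Take 26 from A
Take 33 from B
Take 36 from B
Take 37 from A
Take 56 from A
Take 57 from A
Take 60 from A

Merged: [25, 26, 33, 36, 37, 56, 57, 60, 76]


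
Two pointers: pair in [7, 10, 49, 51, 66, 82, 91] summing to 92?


lo=0(7)+hi=6(91)=98
lo=0(7)+hi=5(82)=89
lo=1(10)+hi=5(82)=92

Yes: 10+82=92


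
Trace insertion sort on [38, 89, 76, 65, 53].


Initial: [38, 89, 76, 65, 53]
Insert 89: [38, 89, 76, 65, 53]
Insert 76: [38, 76, 89, 65, 53]
Insert 65: [38, 65, 76, 89, 53]
Insert 53: [38, 53, 65, 76, 89]

Sorted: [38, 53, 65, 76, 89]


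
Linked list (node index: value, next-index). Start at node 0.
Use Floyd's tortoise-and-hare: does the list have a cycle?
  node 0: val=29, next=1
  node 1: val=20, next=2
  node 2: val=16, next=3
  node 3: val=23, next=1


Floyd's tortoise (slow, +1) and hare (fast, +2):
  init: slow=0, fast=0
  step 1: slow=1, fast=2
  step 2: slow=2, fast=1
  step 3: slow=3, fast=3
  slow == fast at node 3: cycle detected

Cycle: yes


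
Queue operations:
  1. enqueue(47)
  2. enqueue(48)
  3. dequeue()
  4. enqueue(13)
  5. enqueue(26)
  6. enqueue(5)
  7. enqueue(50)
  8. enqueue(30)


enqueue(47) -> [47]
enqueue(48) -> [47, 48]
dequeue()->47, [48]
enqueue(13) -> [48, 13]
enqueue(26) -> [48, 13, 26]
enqueue(5) -> [48, 13, 26, 5]
enqueue(50) -> [48, 13, 26, 5, 50]
enqueue(30) -> [48, 13, 26, 5, 50, 30]

Final queue: [48, 13, 26, 5, 50, 30]


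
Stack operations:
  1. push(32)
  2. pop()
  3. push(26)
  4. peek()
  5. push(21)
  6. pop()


push(32) -> [32]
pop()->32, []
push(26) -> [26]
peek()->26
push(21) -> [26, 21]
pop()->21, [26]

Final stack: [26]


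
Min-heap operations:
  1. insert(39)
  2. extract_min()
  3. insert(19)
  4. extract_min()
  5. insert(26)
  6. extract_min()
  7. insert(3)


insert(39) -> [39]
extract_min()->39, []
insert(19) -> [19]
extract_min()->19, []
insert(26) -> [26]
extract_min()->26, []
insert(3) -> [3]

Final heap: [3]


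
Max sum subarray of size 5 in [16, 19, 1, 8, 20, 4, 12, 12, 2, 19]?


[0:5]: 64
[1:6]: 52
[2:7]: 45
[3:8]: 56
[4:9]: 50
[5:10]: 49

Max: 64 at [0:5]


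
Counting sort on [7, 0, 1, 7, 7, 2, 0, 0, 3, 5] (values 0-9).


Input: [7, 0, 1, 7, 7, 2, 0, 0, 3, 5]
Counts: [3, 1, 1, 1, 0, 1, 0, 3, 0, 0]

Sorted: [0, 0, 0, 1, 2, 3, 5, 7, 7, 7]


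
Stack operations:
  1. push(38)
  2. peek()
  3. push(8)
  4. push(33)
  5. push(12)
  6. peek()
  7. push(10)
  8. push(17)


push(38) -> [38]
peek()->38
push(8) -> [38, 8]
push(33) -> [38, 8, 33]
push(12) -> [38, 8, 33, 12]
peek()->12
push(10) -> [38, 8, 33, 12, 10]
push(17) -> [38, 8, 33, 12, 10, 17]

Final stack: [38, 8, 33, 12, 10, 17]


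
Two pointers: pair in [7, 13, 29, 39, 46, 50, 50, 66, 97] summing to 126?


lo=0(7)+hi=8(97)=104
lo=1(13)+hi=8(97)=110
lo=2(29)+hi=8(97)=126

Yes: 29+97=126


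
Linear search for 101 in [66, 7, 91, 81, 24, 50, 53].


i=0: 66!=101
i=1: 7!=101
i=2: 91!=101
i=3: 81!=101
i=4: 24!=101
i=5: 50!=101
i=6: 53!=101

Not found, 7 comps


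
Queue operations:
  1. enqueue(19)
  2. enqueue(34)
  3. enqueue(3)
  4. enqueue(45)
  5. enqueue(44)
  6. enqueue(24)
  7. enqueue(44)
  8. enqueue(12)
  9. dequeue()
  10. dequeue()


enqueue(19) -> [19]
enqueue(34) -> [19, 34]
enqueue(3) -> [19, 34, 3]
enqueue(45) -> [19, 34, 3, 45]
enqueue(44) -> [19, 34, 3, 45, 44]
enqueue(24) -> [19, 34, 3, 45, 44, 24]
enqueue(44) -> [19, 34, 3, 45, 44, 24, 44]
enqueue(12) -> [19, 34, 3, 45, 44, 24, 44, 12]
dequeue()->19, [34, 3, 45, 44, 24, 44, 12]
dequeue()->34, [3, 45, 44, 24, 44, 12]

Final queue: [3, 45, 44, 24, 44, 12]


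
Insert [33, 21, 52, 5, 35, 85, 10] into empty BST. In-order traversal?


Insert 33: root
Insert 21: L from 33
Insert 52: R from 33
Insert 5: L from 33 -> L from 21
Insert 35: R from 33 -> L from 52
Insert 85: R from 33 -> R from 52
Insert 10: L from 33 -> L from 21 -> R from 5

In-order: [5, 10, 21, 33, 35, 52, 85]


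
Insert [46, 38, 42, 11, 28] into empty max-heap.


Insert 46: [46]
Insert 38: [46, 38]
Insert 42: [46, 38, 42]
Insert 11: [46, 38, 42, 11]
Insert 28: [46, 38, 42, 11, 28]

Final heap: [46, 38, 42, 11, 28]


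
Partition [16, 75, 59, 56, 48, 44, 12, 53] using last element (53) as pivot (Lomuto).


Pivot: 53
  16 <= 53: advance i (no swap)
  48 <= 53: swap -> [16, 48, 59, 56, 75, 44, 12, 53]
  44 <= 53: swap -> [16, 48, 44, 56, 75, 59, 12, 53]
  12 <= 53: swap -> [16, 48, 44, 12, 75, 59, 56, 53]
Place pivot at 4: [16, 48, 44, 12, 53, 59, 56, 75]

Partitioned: [16, 48, 44, 12, 53, 59, 56, 75]


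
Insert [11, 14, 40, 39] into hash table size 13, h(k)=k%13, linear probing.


Insert 11: h=11 -> slot 11
Insert 14: h=1 -> slot 1
Insert 40: h=1, 1 probes -> slot 2
Insert 39: h=0 -> slot 0

Table: [39, 14, 40, None, None, None, None, None, None, None, None, 11, None]


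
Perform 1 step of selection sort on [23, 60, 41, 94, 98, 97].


Initial: [23, 60, 41, 94, 98, 97]
Step 1: min=23 at 0
  Swap: [23, 60, 41, 94, 98, 97]

After 1 step: [23, 60, 41, 94, 98, 97]


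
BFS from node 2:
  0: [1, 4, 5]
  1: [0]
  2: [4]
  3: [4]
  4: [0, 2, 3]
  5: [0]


Visit 2, enqueue [4]
Visit 4, enqueue [0, 3]
Visit 0, enqueue [1, 5]
Visit 3, enqueue []
Visit 1, enqueue []
Visit 5, enqueue []

BFS order: [2, 4, 0, 3, 1, 5]


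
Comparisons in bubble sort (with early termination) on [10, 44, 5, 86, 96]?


Algorithm: bubble sort (with early termination)
Input: [10, 44, 5, 86, 96]
Sorted: [5, 10, 44, 86, 96]

9


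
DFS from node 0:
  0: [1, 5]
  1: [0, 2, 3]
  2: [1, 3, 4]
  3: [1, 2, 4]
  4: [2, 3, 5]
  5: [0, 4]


Visit 0, push [5, 1]
Visit 1, push [3, 2]
Visit 2, push [4, 3]
Visit 3, push [4]
Visit 4, push [5]
Visit 5, push []

DFS order: [0, 1, 2, 3, 4, 5]


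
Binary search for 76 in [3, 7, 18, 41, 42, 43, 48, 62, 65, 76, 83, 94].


Step 1: lo=0, hi=11, mid=5, val=43
Step 2: lo=6, hi=11, mid=8, val=65
Step 3: lo=9, hi=11, mid=10, val=83
Step 4: lo=9, hi=9, mid=9, val=76

Found at index 9


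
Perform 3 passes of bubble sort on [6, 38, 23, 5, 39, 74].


Initial: [6, 38, 23, 5, 39, 74]
Pass 1: [6, 23, 5, 38, 39, 74] (2 swaps)
Pass 2: [6, 5, 23, 38, 39, 74] (1 swaps)
Pass 3: [5, 6, 23, 38, 39, 74] (1 swaps)

After 3 passes: [5, 6, 23, 38, 39, 74]


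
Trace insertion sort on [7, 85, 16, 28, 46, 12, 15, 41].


Initial: [7, 85, 16, 28, 46, 12, 15, 41]
Insert 85: [7, 85, 16, 28, 46, 12, 15, 41]
Insert 16: [7, 16, 85, 28, 46, 12, 15, 41]
Insert 28: [7, 16, 28, 85, 46, 12, 15, 41]
Insert 46: [7, 16, 28, 46, 85, 12, 15, 41]
Insert 12: [7, 12, 16, 28, 46, 85, 15, 41]
Insert 15: [7, 12, 15, 16, 28, 46, 85, 41]
Insert 41: [7, 12, 15, 16, 28, 41, 46, 85]

Sorted: [7, 12, 15, 16, 28, 41, 46, 85]


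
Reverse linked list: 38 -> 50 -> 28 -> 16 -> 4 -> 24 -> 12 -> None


Step 1: curr=38, set curr.next=prev(None) | reversed so far: 38
Step 2: curr=50, set curr.next=prev(38) | reversed so far: 50 -> 38
Step 3: curr=28, set curr.next=prev(50) | reversed so far: 28 -> 50 -> 38
Step 4: curr=16, set curr.next=prev(28) | reversed so far: 16 -> 28 -> 50 -> 38
Step 5: curr=4, set curr.next=prev(16) | reversed so far: 4 -> 16 -> 28 -> 50 -> 38
Step 6: curr=24, set curr.next=prev(4) | reversed so far: 24 -> 4 -> 16 -> 28 -> 50 -> 38
Step 7: curr=12, set curr.next=prev(24) | reversed so far: 12 -> 24 -> 4 -> 16 -> 28 -> 50 -> 38

12 -> 24 -> 4 -> 16 -> 28 -> 50 -> 38 -> None


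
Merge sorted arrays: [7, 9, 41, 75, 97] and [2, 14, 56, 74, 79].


Take 2 from B
Take 7 from A
Take 9 from A
Take 14 from B
Take 41 from A
Take 56 from B
Take 74 from B
Take 75 from A
Take 79 from B

Merged: [2, 7, 9, 14, 41, 56, 74, 75, 79, 97]


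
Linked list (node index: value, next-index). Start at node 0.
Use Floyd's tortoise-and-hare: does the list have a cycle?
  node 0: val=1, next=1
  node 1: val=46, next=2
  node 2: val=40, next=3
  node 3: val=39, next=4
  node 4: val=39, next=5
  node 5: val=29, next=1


Floyd's tortoise (slow, +1) and hare (fast, +2):
  init: slow=0, fast=0
  step 1: slow=1, fast=2
  step 2: slow=2, fast=4
  step 3: slow=3, fast=1
  step 4: slow=4, fast=3
  step 5: slow=5, fast=5
  slow == fast at node 5: cycle detected

Cycle: yes


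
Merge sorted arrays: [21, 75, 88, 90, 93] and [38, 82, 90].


Take 21 from A
Take 38 from B
Take 75 from A
Take 82 from B
Take 88 from A
Take 90 from A
Take 90 from B

Merged: [21, 38, 75, 82, 88, 90, 90, 93]


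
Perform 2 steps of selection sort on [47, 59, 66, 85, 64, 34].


Initial: [47, 59, 66, 85, 64, 34]
Step 1: min=34 at 5
  Swap: [34, 59, 66, 85, 64, 47]
Step 2: min=47 at 5
  Swap: [34, 47, 66, 85, 64, 59]

After 2 steps: [34, 47, 66, 85, 64, 59]


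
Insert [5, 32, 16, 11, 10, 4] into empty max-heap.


Insert 5: [5]
Insert 32: [32, 5]
Insert 16: [32, 5, 16]
Insert 11: [32, 11, 16, 5]
Insert 10: [32, 11, 16, 5, 10]
Insert 4: [32, 11, 16, 5, 10, 4]

Final heap: [32, 11, 16, 5, 10, 4]


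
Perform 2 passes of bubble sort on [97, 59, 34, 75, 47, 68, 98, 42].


Initial: [97, 59, 34, 75, 47, 68, 98, 42]
Pass 1: [59, 34, 75, 47, 68, 97, 42, 98] (6 swaps)
Pass 2: [34, 59, 47, 68, 75, 42, 97, 98] (4 swaps)

After 2 passes: [34, 59, 47, 68, 75, 42, 97, 98]


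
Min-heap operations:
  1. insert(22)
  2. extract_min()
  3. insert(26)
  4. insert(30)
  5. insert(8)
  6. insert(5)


insert(22) -> [22]
extract_min()->22, []
insert(26) -> [26]
insert(30) -> [26, 30]
insert(8) -> [8, 30, 26]
insert(5) -> [5, 8, 26, 30]

Final heap: [5, 8, 26, 30]


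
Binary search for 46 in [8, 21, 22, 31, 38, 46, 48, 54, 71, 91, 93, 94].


Step 1: lo=0, hi=11, mid=5, val=46

Found at index 5


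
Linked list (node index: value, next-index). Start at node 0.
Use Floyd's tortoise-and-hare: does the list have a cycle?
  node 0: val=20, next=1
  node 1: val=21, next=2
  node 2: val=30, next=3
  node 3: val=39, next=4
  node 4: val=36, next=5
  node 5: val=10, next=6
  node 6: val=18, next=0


Floyd's tortoise (slow, +1) and hare (fast, +2):
  init: slow=0, fast=0
  step 1: slow=1, fast=2
  step 2: slow=2, fast=4
  step 3: slow=3, fast=6
  step 4: slow=4, fast=1
  step 5: slow=5, fast=3
  step 6: slow=6, fast=5
  step 7: slow=0, fast=0
  slow == fast at node 0: cycle detected

Cycle: yes


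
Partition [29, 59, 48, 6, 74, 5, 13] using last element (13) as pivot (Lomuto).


Pivot: 13
  6 <= 13: swap -> [6, 59, 48, 29, 74, 5, 13]
  5 <= 13: swap -> [6, 5, 48, 29, 74, 59, 13]
Place pivot at 2: [6, 5, 13, 29, 74, 59, 48]

Partitioned: [6, 5, 13, 29, 74, 59, 48]


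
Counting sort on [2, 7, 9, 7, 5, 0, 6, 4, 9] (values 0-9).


Input: [2, 7, 9, 7, 5, 0, 6, 4, 9]
Counts: [1, 0, 1, 0, 1, 1, 1, 2, 0, 2]

Sorted: [0, 2, 4, 5, 6, 7, 7, 9, 9]


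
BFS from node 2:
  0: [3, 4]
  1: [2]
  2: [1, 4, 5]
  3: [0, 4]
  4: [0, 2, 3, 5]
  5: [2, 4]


Visit 2, enqueue [1, 4, 5]
Visit 1, enqueue []
Visit 4, enqueue [0, 3]
Visit 5, enqueue []
Visit 0, enqueue []
Visit 3, enqueue []

BFS order: [2, 1, 4, 5, 0, 3]


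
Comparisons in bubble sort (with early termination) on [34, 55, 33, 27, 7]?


Algorithm: bubble sort (with early termination)
Input: [34, 55, 33, 27, 7]
Sorted: [7, 27, 33, 34, 55]

10


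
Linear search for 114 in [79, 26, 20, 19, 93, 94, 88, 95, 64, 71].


i=0: 79!=114
i=1: 26!=114
i=2: 20!=114
i=3: 19!=114
i=4: 93!=114
i=5: 94!=114
i=6: 88!=114
i=7: 95!=114
i=8: 64!=114
i=9: 71!=114

Not found, 10 comps


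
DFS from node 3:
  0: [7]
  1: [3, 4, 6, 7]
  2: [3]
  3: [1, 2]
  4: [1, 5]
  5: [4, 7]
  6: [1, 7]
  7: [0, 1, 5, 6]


Visit 3, push [2, 1]
Visit 1, push [7, 6, 4]
Visit 4, push [5]
Visit 5, push [7]
Visit 7, push [6, 0]
Visit 0, push []
Visit 6, push []
Visit 2, push []

DFS order: [3, 1, 4, 5, 7, 0, 6, 2]


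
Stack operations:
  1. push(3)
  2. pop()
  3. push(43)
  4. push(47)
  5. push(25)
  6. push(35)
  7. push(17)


push(3) -> [3]
pop()->3, []
push(43) -> [43]
push(47) -> [43, 47]
push(25) -> [43, 47, 25]
push(35) -> [43, 47, 25, 35]
push(17) -> [43, 47, 25, 35, 17]

Final stack: [43, 47, 25, 35, 17]


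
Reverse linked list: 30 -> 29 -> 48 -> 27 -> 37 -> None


Step 1: curr=30, set curr.next=prev(None) | reversed so far: 30
Step 2: curr=29, set curr.next=prev(30) | reversed so far: 29 -> 30
Step 3: curr=48, set curr.next=prev(29) | reversed so far: 48 -> 29 -> 30
Step 4: curr=27, set curr.next=prev(48) | reversed so far: 27 -> 48 -> 29 -> 30
Step 5: curr=37, set curr.next=prev(27) | reversed so far: 37 -> 27 -> 48 -> 29 -> 30

37 -> 27 -> 48 -> 29 -> 30 -> None


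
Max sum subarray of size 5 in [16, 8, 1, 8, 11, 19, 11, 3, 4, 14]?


[0:5]: 44
[1:6]: 47
[2:7]: 50
[3:8]: 52
[4:9]: 48
[5:10]: 51

Max: 52 at [3:8]


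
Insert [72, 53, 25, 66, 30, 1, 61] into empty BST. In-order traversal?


Insert 72: root
Insert 53: L from 72
Insert 25: L from 72 -> L from 53
Insert 66: L from 72 -> R from 53
Insert 30: L from 72 -> L from 53 -> R from 25
Insert 1: L from 72 -> L from 53 -> L from 25
Insert 61: L from 72 -> R from 53 -> L from 66

In-order: [1, 25, 30, 53, 61, 66, 72]


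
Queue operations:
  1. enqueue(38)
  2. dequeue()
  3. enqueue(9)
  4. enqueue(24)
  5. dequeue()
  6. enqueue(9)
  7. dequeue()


enqueue(38) -> [38]
dequeue()->38, []
enqueue(9) -> [9]
enqueue(24) -> [9, 24]
dequeue()->9, [24]
enqueue(9) -> [24, 9]
dequeue()->24, [9]

Final queue: [9]


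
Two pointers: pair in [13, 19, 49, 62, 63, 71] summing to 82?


lo=0(13)+hi=5(71)=84
lo=0(13)+hi=4(63)=76
lo=1(19)+hi=4(63)=82

Yes: 19+63=82


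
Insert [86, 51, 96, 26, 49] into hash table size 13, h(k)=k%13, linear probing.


Insert 86: h=8 -> slot 8
Insert 51: h=12 -> slot 12
Insert 96: h=5 -> slot 5
Insert 26: h=0 -> slot 0
Insert 49: h=10 -> slot 10

Table: [26, None, None, None, None, 96, None, None, 86, None, 49, None, 51]


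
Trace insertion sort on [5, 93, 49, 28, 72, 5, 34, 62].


Initial: [5, 93, 49, 28, 72, 5, 34, 62]
Insert 93: [5, 93, 49, 28, 72, 5, 34, 62]
Insert 49: [5, 49, 93, 28, 72, 5, 34, 62]
Insert 28: [5, 28, 49, 93, 72, 5, 34, 62]
Insert 72: [5, 28, 49, 72, 93, 5, 34, 62]
Insert 5: [5, 5, 28, 49, 72, 93, 34, 62]
Insert 34: [5, 5, 28, 34, 49, 72, 93, 62]
Insert 62: [5, 5, 28, 34, 49, 62, 72, 93]

Sorted: [5, 5, 28, 34, 49, 62, 72, 93]


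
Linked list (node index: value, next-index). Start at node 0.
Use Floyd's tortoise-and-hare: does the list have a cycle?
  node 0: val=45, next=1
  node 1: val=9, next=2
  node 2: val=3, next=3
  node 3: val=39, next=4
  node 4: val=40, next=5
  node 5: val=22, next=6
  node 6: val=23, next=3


Floyd's tortoise (slow, +1) and hare (fast, +2):
  init: slow=0, fast=0
  step 1: slow=1, fast=2
  step 2: slow=2, fast=4
  step 3: slow=3, fast=6
  step 4: slow=4, fast=4
  slow == fast at node 4: cycle detected

Cycle: yes
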